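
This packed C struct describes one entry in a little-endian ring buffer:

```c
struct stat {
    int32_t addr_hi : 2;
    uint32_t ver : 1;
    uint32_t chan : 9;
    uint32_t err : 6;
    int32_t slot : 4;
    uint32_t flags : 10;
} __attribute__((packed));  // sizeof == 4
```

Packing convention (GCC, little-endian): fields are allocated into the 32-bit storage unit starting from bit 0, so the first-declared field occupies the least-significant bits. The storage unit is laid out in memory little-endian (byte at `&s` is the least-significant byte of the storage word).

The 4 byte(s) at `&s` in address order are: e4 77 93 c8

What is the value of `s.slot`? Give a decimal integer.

[0]=0xe4 [1]=0x77 [2]=0x93 [3]=0xc8 (little-endian) → word 0xc89377e4
addr_hi:2 @ bit 0 → (0xc89377e4>>0)&0x3 = 0x0
ver:1 @ bit 2 → (0xc89377e4>>2)&0x1 = 0x1
chan:9 @ bit 3 → (0xc89377e4>>3)&0x1ff = 0xfc
err:6 @ bit 12 → (0xc89377e4>>12)&0x3f = 0x37
slot:4 @ bit 18 → (0xc89377e4>>18)&0xf = 0x4  ←
flags:10 @ bit 22 → (0xc89377e4>>22)&0x3ff = 0x322
slot signed 4b, MSB=0: value = 4

4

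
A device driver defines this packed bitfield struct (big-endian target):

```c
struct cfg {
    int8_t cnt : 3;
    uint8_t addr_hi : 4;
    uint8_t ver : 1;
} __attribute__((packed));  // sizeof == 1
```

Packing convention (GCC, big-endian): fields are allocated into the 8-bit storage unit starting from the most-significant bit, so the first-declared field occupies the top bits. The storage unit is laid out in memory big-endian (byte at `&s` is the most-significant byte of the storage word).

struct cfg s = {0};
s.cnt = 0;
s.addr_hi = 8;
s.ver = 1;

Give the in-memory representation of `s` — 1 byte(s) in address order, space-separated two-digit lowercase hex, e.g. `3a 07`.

11

cnt:3 = 0 → 0x0 << 5 → word 0x00
addr_hi:4 = 8 → 0x8 << 1 → word 0x10
ver:1 = 1 → 0x1 << 0 → word 0x11
word = 0x11 → big-endian bytes:
  [0]=0x11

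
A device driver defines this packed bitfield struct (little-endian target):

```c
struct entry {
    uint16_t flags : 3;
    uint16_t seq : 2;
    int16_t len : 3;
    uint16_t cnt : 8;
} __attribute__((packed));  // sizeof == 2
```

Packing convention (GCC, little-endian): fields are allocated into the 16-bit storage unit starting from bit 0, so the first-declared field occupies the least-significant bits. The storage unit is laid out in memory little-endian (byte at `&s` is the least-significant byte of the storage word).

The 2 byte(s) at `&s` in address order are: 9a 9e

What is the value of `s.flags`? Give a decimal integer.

2

[0]=0x9a [1]=0x9e (little-endian) → word 0x9e9a
flags [0+:3] = (word>>0) & 0x7 = 2  ←
seq [3+:2] = (word>>3) & 0x3 = 3
len [5+:3] = (word>>5) & 0x7 = 4
cnt [8+:8] = (word>>8) & 0xff = 158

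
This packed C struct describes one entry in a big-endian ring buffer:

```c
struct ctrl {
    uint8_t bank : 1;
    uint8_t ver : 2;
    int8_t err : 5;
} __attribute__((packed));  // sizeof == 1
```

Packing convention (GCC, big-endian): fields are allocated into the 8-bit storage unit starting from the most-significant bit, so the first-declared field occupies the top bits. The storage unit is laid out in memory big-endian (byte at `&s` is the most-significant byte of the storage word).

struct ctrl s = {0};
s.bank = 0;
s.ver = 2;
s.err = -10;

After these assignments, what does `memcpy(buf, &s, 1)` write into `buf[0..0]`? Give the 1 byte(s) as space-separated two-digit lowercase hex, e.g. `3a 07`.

bank:1 = 0 → 0x0 << 7 → word 0x00
ver:2 = 2 → 0x2 << 5 → word 0x40
err:5 = -10 → 0x16 << 0 → word 0x56
word = 0x56 → big-endian bytes:
  [0]=0x56

56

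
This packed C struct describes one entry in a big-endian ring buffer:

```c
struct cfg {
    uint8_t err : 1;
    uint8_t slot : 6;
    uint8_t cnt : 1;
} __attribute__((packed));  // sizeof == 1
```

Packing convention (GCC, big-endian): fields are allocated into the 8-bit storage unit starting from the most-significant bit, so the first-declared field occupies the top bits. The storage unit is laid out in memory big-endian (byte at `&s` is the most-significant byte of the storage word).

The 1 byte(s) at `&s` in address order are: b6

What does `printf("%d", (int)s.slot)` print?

27

[0]=0xb6 (big-endian) → word 0xb6
err [7+:1] = (word>>7) & 0x1 = 1
slot [1+:6] = (word>>1) & 0x3f = 27  ←
cnt [0+:1] = (word>>0) & 0x1 = 0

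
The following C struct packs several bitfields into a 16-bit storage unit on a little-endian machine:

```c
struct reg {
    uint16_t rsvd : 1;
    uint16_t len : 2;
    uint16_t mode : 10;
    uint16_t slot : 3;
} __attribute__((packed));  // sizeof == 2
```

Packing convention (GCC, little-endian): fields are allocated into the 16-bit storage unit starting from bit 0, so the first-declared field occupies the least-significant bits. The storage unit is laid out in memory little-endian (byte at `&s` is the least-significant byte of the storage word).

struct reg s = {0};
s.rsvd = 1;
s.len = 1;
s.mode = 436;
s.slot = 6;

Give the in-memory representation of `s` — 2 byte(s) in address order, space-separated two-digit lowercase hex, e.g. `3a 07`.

[0+:1] rsvd=1 & 0x1 = 0x1; word=0x0001
[1+:2] len=1 & 0x3 = 0x1; word=0x0003
[3+:10] mode=436 & 0x3ff = 0x1b4; word=0x0da3
[13+:3] slot=6 & 0x7 = 0x6; word=0xcda3
word = 0xcda3 → little-endian bytes:
  [0]=0xa3  [1]=0xcd

a3 cd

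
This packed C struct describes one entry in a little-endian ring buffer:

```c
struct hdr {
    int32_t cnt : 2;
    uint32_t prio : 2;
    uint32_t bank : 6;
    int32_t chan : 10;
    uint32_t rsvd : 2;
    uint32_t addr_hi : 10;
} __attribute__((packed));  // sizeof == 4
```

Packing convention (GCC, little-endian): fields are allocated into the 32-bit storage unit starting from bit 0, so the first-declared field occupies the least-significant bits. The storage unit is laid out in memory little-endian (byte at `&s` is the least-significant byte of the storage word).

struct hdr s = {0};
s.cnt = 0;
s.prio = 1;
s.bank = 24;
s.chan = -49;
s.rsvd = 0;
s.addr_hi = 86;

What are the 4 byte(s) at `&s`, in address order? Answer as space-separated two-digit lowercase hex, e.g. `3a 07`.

[0+:2] cnt=0 & 0x3 = 0x0; word=0x00000000
[2+:2] prio=1 & 0x3 = 0x1; word=0x00000004
[4+:6] bank=24 & 0x3f = 0x18; word=0x00000184
[10+:10] chan=-49 & 0x3ff = 0x3cf; word=0x000f3d84
[20+:2] rsvd=0 & 0x3 = 0x0; word=0x000f3d84
[22+:10] addr_hi=86 & 0x3ff = 0x56; word=0x158f3d84
word = 0x158f3d84 → little-endian bytes:
  [0]=0x84  [1]=0x3d  [2]=0x8f  [3]=0x15

84 3d 8f 15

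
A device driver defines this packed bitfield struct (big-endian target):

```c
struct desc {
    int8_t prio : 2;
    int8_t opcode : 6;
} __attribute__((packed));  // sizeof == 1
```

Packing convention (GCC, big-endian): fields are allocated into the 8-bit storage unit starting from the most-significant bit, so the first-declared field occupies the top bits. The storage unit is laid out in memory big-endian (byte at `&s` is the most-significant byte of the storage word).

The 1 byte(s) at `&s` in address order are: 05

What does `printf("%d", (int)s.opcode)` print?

5

[0]=0x05 (big-endian) → word 0x05
prio:2 @ bit 6 → (0x05>>6)&0x3 = 0x0
opcode:6 @ bit 0 → (0x05>>0)&0x3f = 0x5  ←
opcode signed 6b, MSB=0: value = 5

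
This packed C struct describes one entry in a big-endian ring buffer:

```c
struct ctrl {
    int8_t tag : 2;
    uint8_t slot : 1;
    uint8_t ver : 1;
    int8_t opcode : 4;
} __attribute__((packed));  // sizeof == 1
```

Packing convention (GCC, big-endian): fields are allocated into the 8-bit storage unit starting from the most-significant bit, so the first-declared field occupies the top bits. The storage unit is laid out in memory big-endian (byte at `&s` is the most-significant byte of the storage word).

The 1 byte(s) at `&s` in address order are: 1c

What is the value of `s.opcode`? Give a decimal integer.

-4

[0]=0x1c (big-endian) → word 0x1c
tag [6+:2] = (word>>6) & 0x3 = 0
slot [5+:1] = (word>>5) & 0x1 = 0
ver [4+:1] = (word>>4) & 0x1 = 1
opcode [0+:4] = (word>>0) & 0xf = 12  ←
opcode signed 4b, MSB=1: 12 - 16 = -4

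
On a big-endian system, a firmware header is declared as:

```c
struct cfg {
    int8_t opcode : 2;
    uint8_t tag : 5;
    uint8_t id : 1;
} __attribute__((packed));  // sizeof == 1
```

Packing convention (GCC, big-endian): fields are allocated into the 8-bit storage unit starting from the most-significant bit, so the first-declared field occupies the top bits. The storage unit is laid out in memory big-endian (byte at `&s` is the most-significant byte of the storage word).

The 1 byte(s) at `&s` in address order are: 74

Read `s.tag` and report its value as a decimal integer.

26

[0]=0x74 (big-endian) → word 0x74
opcode:2 @ bit 6 → (0x74>>6)&0x3 = 0x1
tag:5 @ bit 1 → (0x74>>1)&0x1f = 0x1a  ←
id:1 @ bit 0 → (0x74>>0)&0x1 = 0x0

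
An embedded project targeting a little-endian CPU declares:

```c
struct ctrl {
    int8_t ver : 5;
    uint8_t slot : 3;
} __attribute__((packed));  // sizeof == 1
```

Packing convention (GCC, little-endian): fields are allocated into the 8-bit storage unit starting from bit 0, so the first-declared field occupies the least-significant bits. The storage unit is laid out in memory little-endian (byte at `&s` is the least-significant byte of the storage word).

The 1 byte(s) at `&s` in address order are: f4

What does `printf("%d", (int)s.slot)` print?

[0]=0xf4 (little-endian) → word 0xf4
ver:5 @ bit 0 → (0xf4>>0)&0x1f = 0x14
slot:3 @ bit 5 → (0xf4>>5)&0x7 = 0x7  ←

7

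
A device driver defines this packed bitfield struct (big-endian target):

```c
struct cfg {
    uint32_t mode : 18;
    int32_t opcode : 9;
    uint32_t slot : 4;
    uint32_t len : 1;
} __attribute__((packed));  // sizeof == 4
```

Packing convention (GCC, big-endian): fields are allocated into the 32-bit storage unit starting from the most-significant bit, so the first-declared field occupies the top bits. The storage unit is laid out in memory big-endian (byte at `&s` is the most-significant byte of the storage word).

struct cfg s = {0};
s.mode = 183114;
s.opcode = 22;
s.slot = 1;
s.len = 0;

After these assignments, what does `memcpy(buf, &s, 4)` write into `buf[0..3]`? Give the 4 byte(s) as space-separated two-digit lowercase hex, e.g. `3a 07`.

mode:18 = 183114 → 0x2cb4a << 14 → word 0xb2d28000
opcode:9 = 22 → 0x16 << 5 → word 0xb2d282c0
slot:4 = 1 → 0x1 << 1 → word 0xb2d282c2
len:1 = 0 → 0x0 << 0 → word 0xb2d282c2
word = 0xb2d282c2 → big-endian bytes:
  [0]=0xb2  [1]=0xd2  [2]=0x82  [3]=0xc2

b2 d2 82 c2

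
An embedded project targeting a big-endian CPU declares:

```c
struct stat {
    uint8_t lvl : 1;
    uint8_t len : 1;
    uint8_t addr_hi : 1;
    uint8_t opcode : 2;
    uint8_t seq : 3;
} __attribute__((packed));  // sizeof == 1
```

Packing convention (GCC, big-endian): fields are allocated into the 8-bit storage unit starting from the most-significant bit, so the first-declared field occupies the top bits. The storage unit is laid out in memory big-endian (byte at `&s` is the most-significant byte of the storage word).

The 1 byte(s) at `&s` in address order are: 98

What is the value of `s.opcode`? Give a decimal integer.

[0]=0x98 (big-endian) → word 0x98
lvl:1 @ bit 7 → (0x98>>7)&0x1 = 0x1
len:1 @ bit 6 → (0x98>>6)&0x1 = 0x0
addr_hi:1 @ bit 5 → (0x98>>5)&0x1 = 0x0
opcode:2 @ bit 3 → (0x98>>3)&0x3 = 0x3  ←
seq:3 @ bit 0 → (0x98>>0)&0x7 = 0x0

3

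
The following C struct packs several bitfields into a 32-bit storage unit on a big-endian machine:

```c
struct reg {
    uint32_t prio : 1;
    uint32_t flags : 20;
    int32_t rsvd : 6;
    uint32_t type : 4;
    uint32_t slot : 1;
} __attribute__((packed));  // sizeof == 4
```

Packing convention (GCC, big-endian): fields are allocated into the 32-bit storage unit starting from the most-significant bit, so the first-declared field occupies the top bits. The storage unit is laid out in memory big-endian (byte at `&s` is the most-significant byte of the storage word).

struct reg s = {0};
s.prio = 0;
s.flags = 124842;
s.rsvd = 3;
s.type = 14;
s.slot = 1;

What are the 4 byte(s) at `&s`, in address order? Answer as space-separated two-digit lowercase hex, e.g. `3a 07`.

prio:1 = 0 → 0x0 << 31 → word 0x00000000
flags:20 = 124842 → 0x1e7aa << 11 → word 0x0f3d5000
rsvd:6 = 3 → 0x3 << 5 → word 0x0f3d5060
type:4 = 14 → 0xe << 1 → word 0x0f3d507c
slot:1 = 1 → 0x1 << 0 → word 0x0f3d507d
word = 0x0f3d507d → big-endian bytes:
  [0]=0x0f  [1]=0x3d  [2]=0x50  [3]=0x7d

0f 3d 50 7d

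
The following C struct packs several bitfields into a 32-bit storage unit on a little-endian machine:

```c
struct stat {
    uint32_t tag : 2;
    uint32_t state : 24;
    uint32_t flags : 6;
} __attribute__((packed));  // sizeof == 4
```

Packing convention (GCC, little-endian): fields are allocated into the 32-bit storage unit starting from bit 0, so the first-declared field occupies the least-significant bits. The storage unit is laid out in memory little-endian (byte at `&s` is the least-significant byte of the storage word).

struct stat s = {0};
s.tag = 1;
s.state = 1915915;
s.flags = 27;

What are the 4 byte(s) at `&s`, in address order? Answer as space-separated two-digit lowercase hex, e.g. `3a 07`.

tag:2 = 1 → 0x1 << 0 → word 0x00000001
state:24 = 1915915 → 0x1d3c0b << 2 → word 0x0074f02d
flags:6 = 27 → 0x1b << 26 → word 0x6c74f02d
word = 0x6c74f02d → little-endian bytes:
  [0]=0x2d  [1]=0xf0  [2]=0x74  [3]=0x6c

2d f0 74 6c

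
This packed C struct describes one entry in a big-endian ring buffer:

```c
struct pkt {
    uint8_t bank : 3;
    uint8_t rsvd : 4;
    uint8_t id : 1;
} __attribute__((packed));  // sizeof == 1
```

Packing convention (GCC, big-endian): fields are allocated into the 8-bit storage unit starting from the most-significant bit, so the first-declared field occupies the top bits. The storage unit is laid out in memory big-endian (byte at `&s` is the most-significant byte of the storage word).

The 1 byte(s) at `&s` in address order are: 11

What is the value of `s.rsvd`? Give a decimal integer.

8

[0]=0x11 (big-endian) → word 0x11
bank:3 @ bit 5 → (0x11>>5)&0x7 = 0x0
rsvd:4 @ bit 1 → (0x11>>1)&0xf = 0x8  ←
id:1 @ bit 0 → (0x11>>0)&0x1 = 0x1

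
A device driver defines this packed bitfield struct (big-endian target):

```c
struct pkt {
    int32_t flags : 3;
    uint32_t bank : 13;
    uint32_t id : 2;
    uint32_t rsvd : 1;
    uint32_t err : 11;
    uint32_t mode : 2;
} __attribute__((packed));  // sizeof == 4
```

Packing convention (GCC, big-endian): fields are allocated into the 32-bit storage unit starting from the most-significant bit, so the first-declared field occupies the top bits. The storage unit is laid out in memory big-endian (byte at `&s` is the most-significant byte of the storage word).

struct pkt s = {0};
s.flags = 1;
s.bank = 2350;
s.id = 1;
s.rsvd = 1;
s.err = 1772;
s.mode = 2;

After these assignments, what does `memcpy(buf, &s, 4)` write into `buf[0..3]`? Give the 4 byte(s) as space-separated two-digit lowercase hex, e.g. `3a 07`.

29 2e 7b b2

[29+:3] flags=1 & 0x7 = 0x1; word=0x20000000
[16+:13] bank=2350 & 0x1fff = 0x92e; word=0x292e0000
[14+:2] id=1 & 0x3 = 0x1; word=0x292e4000
[13+:1] rsvd=1 & 0x1 = 0x1; word=0x292e6000
[2+:11] err=1772 & 0x7ff = 0x6ec; word=0x292e7bb0
[0+:2] mode=2 & 0x3 = 0x2; word=0x292e7bb2
word = 0x292e7bb2 → big-endian bytes:
  [0]=0x29  [1]=0x2e  [2]=0x7b  [3]=0xb2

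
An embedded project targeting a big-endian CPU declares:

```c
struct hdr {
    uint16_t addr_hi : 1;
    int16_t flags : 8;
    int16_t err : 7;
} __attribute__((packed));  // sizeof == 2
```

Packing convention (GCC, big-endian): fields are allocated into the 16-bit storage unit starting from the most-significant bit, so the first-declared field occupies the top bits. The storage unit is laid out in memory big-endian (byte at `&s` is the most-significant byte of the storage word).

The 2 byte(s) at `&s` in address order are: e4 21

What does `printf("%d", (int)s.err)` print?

33

[0]=0xe4 [1]=0x21 (big-endian) → word 0xe421
addr_hi:1 @ bit 15 → (0xe421>>15)&0x1 = 0x1
flags:8 @ bit 7 → (0xe421>>7)&0xff = 0xc8
err:7 @ bit 0 → (0xe421>>0)&0x7f = 0x21  ←
err signed 7b, MSB=0: value = 33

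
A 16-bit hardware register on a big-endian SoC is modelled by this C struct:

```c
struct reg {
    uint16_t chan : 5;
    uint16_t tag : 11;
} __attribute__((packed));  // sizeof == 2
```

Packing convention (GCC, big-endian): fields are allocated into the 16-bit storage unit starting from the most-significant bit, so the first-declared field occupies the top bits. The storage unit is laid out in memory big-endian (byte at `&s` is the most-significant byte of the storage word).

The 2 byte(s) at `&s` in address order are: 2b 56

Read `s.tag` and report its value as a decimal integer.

854

[0]=0x2b [1]=0x56 (big-endian) → word 0x2b56
chan [11+:5] = (word>>11) & 0x1f = 5
tag [0+:11] = (word>>0) & 0x7ff = 854  ←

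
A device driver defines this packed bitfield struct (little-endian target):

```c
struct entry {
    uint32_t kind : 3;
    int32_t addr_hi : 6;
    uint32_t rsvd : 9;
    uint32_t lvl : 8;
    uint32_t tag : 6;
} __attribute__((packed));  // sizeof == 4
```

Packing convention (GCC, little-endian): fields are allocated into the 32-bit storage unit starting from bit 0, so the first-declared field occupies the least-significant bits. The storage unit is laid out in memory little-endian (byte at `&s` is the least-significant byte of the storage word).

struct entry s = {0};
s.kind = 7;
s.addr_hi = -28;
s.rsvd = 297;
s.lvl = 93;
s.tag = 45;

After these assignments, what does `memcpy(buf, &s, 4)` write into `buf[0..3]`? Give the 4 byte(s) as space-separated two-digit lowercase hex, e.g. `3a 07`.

[0+:3] kind=7 & 0x7 = 0x7; word=0x00000007
[3+:6] addr_hi=-28 & 0x3f = 0x24; word=0x00000127
[9+:9] rsvd=297 & 0x1ff = 0x129; word=0x00025327
[18+:8] lvl=93 & 0xff = 0x5d; word=0x01765327
[26+:6] tag=45 & 0x3f = 0x2d; word=0xb5765327
word = 0xb5765327 → little-endian bytes:
  [0]=0x27  [1]=0x53  [2]=0x76  [3]=0xb5

27 53 76 b5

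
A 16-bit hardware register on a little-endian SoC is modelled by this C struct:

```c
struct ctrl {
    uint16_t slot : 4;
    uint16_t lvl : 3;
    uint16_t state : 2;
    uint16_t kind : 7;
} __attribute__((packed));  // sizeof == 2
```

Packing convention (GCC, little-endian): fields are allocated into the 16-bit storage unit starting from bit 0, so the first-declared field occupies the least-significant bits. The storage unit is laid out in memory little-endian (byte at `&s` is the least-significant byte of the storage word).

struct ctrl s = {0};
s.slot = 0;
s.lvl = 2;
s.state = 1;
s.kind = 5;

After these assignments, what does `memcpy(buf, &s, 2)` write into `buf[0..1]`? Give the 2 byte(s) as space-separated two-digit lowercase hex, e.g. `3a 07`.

slot (4b) val=0 bits=0x0 at bit 0: 0x0000
lvl (3b) val=2 bits=0x2 at bit 4: 0x0020
state (2b) val=1 bits=0x1 at bit 7: 0x00a0
kind (7b) val=5 bits=0x5 at bit 9: 0x0aa0
word = 0x0aa0 → little-endian bytes:
  [0]=0xa0  [1]=0x0a

a0 0a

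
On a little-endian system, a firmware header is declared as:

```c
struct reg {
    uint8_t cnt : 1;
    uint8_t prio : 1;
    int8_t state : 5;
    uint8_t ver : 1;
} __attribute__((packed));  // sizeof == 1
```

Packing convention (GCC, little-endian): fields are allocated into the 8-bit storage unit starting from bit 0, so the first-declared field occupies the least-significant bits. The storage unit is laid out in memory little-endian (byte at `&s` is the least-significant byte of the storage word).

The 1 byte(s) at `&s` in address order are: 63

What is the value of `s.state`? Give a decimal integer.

-8

[0]=0x63 (little-endian) → word 0x63
cnt:1 @ bit 0 → (0x63>>0)&0x1 = 0x1
prio:1 @ bit 1 → (0x63>>1)&0x1 = 0x1
state:5 @ bit 2 → (0x63>>2)&0x1f = 0x18  ←
ver:1 @ bit 7 → (0x63>>7)&0x1 = 0x0
state signed 5b, MSB=1: 24 - 32 = -8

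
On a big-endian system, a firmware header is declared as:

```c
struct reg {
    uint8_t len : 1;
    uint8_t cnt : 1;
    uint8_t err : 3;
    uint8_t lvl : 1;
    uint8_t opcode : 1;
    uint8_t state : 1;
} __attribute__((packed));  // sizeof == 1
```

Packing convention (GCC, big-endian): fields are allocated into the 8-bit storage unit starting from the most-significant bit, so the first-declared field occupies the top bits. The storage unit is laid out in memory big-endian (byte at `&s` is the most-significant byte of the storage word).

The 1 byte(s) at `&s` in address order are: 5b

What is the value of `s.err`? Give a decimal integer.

3

[0]=0x5b (big-endian) → word 0x5b
len [7+:1] = (word>>7) & 0x1 = 0
cnt [6+:1] = (word>>6) & 0x1 = 1
err [3+:3] = (word>>3) & 0x7 = 3  ←
lvl [2+:1] = (word>>2) & 0x1 = 0
opcode [1+:1] = (word>>1) & 0x1 = 1
state [0+:1] = (word>>0) & 0x1 = 1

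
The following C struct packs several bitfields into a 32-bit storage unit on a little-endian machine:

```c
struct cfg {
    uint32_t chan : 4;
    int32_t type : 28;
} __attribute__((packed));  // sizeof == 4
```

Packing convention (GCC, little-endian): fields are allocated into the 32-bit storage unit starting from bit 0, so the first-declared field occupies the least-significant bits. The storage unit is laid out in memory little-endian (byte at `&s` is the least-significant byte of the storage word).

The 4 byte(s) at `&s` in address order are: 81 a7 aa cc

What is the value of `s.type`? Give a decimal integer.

[0]=0x81 [1]=0xa7 [2]=0xaa [3]=0xcc (little-endian) → word 0xccaaa781
chan [0+:4] = (word>>0) & 0xf = 1
type [4+:28] = (word>>4) & 0xfffffff = 214608504  ←
type signed 28b, MSB=1: 214608504 - 268435456 = -53826952

-53826952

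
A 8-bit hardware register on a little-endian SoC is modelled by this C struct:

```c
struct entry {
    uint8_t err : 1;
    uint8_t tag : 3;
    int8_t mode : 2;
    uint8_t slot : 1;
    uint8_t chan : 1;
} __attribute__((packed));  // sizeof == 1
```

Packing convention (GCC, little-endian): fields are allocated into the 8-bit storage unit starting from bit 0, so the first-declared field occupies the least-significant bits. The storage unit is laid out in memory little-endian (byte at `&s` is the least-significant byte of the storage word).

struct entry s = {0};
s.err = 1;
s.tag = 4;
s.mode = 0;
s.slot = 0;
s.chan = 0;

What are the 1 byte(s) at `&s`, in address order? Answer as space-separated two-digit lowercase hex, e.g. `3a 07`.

09

err (1b) val=1 bits=0x1 at bit 0: 0x01
tag (3b) val=4 bits=0x4 at bit 1: 0x09
mode (2b) val=0 bits=0x0 at bit 4: 0x09
slot (1b) val=0 bits=0x0 at bit 6: 0x09
chan (1b) val=0 bits=0x0 at bit 7: 0x09
word = 0x09 → little-endian bytes:
  [0]=0x09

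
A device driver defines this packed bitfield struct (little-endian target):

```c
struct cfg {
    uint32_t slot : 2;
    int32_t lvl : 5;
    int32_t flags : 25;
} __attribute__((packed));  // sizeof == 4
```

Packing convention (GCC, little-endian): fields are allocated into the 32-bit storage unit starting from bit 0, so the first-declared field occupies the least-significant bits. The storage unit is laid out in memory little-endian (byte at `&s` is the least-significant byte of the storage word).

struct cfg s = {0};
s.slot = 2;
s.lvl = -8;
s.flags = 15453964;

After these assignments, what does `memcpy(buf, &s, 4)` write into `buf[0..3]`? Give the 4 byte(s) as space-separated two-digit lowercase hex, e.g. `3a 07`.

slot (2b) val=2 bits=0x2 at bit 0: 0x00000002
lvl (5b) val=-8 bits=0x18 at bit 2: 0x00000062
flags (25b) val=15453964 bits=0xebcf0c at bit 7: 0x75e78662
word = 0x75e78662 → little-endian bytes:
  [0]=0x62  [1]=0x86  [2]=0xe7  [3]=0x75

62 86 e7 75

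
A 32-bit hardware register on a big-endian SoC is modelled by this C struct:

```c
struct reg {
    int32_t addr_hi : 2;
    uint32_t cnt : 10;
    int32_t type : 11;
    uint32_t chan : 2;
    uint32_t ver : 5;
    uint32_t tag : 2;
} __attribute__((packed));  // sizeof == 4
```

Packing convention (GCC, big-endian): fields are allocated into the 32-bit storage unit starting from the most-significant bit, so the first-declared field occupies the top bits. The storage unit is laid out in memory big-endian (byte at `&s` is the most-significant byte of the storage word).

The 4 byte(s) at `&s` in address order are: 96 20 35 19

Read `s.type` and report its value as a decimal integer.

[0]=0x96 [1]=0x20 [2]=0x35 [3]=0x19 (big-endian) → word 0x96203519
addr_hi:2 @ bit 30 → (0x96203519>>30)&0x3 = 0x2
cnt:10 @ bit 20 → (0x96203519>>20)&0x3ff = 0x162
type:11 @ bit 9 → (0x96203519>>9)&0x7ff = 0x1a  ←
chan:2 @ bit 7 → (0x96203519>>7)&0x3 = 0x2
ver:5 @ bit 2 → (0x96203519>>2)&0x1f = 0x6
tag:2 @ bit 0 → (0x96203519>>0)&0x3 = 0x1
type signed 11b, MSB=0: value = 26

26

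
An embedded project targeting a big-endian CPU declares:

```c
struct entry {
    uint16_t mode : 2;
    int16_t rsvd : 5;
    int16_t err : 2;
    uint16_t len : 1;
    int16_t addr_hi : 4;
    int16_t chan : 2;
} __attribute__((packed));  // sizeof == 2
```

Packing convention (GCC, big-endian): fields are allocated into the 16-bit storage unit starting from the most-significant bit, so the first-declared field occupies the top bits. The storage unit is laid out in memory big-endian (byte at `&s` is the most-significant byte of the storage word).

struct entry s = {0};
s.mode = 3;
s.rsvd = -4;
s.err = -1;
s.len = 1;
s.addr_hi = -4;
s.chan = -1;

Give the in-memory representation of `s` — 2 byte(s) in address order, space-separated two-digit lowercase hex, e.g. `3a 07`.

mode:2 = 3 → 0x3 << 14 → word 0xc000
rsvd:5 = -4 → 0x1c << 9 → word 0xf800
err:2 = -1 → 0x3 << 7 → word 0xf980
len:1 = 1 → 0x1 << 6 → word 0xf9c0
addr_hi:4 = -4 → 0xc << 2 → word 0xf9f0
chan:2 = -1 → 0x3 << 0 → word 0xf9f3
word = 0xf9f3 → big-endian bytes:
  [0]=0xf9  [1]=0xf3

f9 f3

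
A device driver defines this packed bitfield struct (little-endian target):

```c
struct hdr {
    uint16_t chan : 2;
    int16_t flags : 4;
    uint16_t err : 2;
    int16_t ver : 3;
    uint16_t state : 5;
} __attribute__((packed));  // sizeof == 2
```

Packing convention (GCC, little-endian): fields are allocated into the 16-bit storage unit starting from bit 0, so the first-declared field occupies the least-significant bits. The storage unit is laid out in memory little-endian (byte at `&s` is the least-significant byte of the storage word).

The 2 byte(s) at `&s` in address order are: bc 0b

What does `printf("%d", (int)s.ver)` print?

3

[0]=0xbc [1]=0x0b (little-endian) → word 0x0bbc
chan:2 @ bit 0 → (0x0bbc>>0)&0x3 = 0x0
flags:4 @ bit 2 → (0x0bbc>>2)&0xf = 0xf
err:2 @ bit 6 → (0x0bbc>>6)&0x3 = 0x2
ver:3 @ bit 8 → (0x0bbc>>8)&0x7 = 0x3  ←
state:5 @ bit 11 → (0x0bbc>>11)&0x1f = 0x1
ver signed 3b, MSB=0: value = 3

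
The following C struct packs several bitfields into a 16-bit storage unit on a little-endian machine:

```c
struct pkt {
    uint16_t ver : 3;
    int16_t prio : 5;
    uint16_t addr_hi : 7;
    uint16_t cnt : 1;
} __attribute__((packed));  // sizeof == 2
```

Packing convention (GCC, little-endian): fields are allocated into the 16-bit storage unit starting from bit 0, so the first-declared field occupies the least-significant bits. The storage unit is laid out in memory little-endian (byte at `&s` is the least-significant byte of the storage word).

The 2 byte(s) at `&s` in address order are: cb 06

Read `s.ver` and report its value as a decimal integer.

[0]=0xcb [1]=0x06 (little-endian) → word 0x06cb
ver [0+:3] = (word>>0) & 0x7 = 3  ←
prio [3+:5] = (word>>3) & 0x1f = 25
addr_hi [8+:7] = (word>>8) & 0x7f = 6
cnt [15+:1] = (word>>15) & 0x1 = 0

3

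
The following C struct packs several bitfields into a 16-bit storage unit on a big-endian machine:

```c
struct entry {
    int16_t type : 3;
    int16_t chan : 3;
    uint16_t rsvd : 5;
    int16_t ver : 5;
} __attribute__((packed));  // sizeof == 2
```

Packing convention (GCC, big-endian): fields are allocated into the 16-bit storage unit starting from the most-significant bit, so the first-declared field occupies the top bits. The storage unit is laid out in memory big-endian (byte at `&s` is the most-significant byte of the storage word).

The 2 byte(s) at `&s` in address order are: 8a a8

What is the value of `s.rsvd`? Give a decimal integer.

21

[0]=0x8a [1]=0xa8 (big-endian) → word 0x8aa8
type:3 @ bit 13 → (0x8aa8>>13)&0x7 = 0x4
chan:3 @ bit 10 → (0x8aa8>>10)&0x7 = 0x2
rsvd:5 @ bit 5 → (0x8aa8>>5)&0x1f = 0x15  ←
ver:5 @ bit 0 → (0x8aa8>>0)&0x1f = 0x8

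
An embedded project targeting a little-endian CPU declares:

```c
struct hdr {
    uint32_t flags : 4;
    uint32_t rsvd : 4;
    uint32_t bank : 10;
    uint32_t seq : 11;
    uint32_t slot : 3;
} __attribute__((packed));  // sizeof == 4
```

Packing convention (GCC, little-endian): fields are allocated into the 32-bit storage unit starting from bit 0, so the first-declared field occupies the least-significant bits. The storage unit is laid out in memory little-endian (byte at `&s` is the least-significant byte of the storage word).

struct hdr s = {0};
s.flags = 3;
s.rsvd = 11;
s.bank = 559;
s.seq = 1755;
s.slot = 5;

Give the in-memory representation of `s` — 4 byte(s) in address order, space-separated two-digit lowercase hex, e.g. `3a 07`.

b3 2f 6e bb

flags (4b) val=3 bits=0x3 at bit 0: 0x00000003
rsvd (4b) val=11 bits=0xb at bit 4: 0x000000b3
bank (10b) val=559 bits=0x22f at bit 8: 0x00022fb3
seq (11b) val=1755 bits=0x6db at bit 18: 0x1b6e2fb3
slot (3b) val=5 bits=0x5 at bit 29: 0xbb6e2fb3
word = 0xbb6e2fb3 → little-endian bytes:
  [0]=0xb3  [1]=0x2f  [2]=0x6e  [3]=0xbb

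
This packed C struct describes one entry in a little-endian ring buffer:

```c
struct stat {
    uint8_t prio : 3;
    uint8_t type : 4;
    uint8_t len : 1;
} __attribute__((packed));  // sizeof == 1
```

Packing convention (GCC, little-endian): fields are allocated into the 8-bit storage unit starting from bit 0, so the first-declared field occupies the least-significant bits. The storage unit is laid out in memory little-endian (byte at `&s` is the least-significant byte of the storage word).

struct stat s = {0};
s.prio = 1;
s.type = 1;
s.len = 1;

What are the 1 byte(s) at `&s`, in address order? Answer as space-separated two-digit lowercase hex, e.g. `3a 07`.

prio:3 = 1 → 0x1 << 0 → word 0x01
type:4 = 1 → 0x1 << 3 → word 0x09
len:1 = 1 → 0x1 << 7 → word 0x89
word = 0x89 → little-endian bytes:
  [0]=0x89

89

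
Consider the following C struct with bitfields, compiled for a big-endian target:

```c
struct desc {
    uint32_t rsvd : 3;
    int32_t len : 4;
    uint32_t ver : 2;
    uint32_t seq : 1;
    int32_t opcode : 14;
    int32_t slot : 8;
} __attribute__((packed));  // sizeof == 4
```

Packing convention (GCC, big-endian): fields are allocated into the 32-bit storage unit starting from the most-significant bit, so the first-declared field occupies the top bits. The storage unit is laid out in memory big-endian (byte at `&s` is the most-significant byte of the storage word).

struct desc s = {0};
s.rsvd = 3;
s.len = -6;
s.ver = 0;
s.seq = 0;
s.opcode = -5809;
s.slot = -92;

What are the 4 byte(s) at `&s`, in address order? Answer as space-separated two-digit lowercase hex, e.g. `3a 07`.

74 29 4f a4

rsvd (3b) val=3 bits=0x3 at bit 29: 0x60000000
len (4b) val=-6 bits=0xa at bit 25: 0x74000000
ver (2b) val=0 bits=0x0 at bit 23: 0x74000000
seq (1b) val=0 bits=0x0 at bit 22: 0x74000000
opcode (14b) val=-5809 bits=0x294f at bit 8: 0x74294f00
slot (8b) val=-92 bits=0xa4 at bit 0: 0x74294fa4
word = 0x74294fa4 → big-endian bytes:
  [0]=0x74  [1]=0x29  [2]=0x4f  [3]=0xa4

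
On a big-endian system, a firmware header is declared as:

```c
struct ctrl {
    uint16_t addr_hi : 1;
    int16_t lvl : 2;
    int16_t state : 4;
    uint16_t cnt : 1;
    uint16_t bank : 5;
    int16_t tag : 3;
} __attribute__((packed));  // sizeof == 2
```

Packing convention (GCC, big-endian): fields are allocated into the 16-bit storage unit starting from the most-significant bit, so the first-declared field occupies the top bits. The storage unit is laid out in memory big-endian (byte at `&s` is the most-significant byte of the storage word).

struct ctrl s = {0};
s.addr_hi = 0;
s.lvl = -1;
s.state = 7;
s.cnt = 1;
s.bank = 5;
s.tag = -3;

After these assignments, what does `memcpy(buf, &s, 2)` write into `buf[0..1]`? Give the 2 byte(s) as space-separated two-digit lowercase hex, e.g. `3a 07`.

addr_hi:1 = 0 → 0x0 << 15 → word 0x0000
lvl:2 = -1 → 0x3 << 13 → word 0x6000
state:4 = 7 → 0x7 << 9 → word 0x6e00
cnt:1 = 1 → 0x1 << 8 → word 0x6f00
bank:5 = 5 → 0x5 << 3 → word 0x6f28
tag:3 = -3 → 0x5 << 0 → word 0x6f2d
word = 0x6f2d → big-endian bytes:
  [0]=0x6f  [1]=0x2d

6f 2d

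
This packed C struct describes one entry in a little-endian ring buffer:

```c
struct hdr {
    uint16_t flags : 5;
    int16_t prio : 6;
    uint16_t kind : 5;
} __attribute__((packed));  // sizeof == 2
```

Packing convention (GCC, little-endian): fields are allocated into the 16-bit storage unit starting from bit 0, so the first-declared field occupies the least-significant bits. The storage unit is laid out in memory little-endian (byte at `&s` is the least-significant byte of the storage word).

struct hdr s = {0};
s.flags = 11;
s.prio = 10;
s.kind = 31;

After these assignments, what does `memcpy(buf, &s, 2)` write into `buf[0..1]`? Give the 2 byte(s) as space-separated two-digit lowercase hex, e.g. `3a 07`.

4b f9

[0+:5] flags=11 & 0x1f = 0xb; word=0x000b
[5+:6] prio=10 & 0x3f = 0xa; word=0x014b
[11+:5] kind=31 & 0x1f = 0x1f; word=0xf94b
word = 0xf94b → little-endian bytes:
  [0]=0x4b  [1]=0xf9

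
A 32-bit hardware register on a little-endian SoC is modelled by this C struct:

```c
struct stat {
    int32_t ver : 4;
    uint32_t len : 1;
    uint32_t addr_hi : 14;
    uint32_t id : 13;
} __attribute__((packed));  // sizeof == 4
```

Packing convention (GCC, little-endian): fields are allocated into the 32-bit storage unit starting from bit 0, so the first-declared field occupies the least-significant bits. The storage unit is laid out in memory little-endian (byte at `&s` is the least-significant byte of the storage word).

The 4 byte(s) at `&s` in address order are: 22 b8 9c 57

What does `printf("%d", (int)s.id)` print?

2803

[0]=0x22 [1]=0xb8 [2]=0x9c [3]=0x57 (little-endian) → word 0x579cb822
ver [0+:4] = (word>>0) & 0xf = 2
len [4+:1] = (word>>4) & 0x1 = 0
addr_hi [5+:14] = (word>>5) & 0x3fff = 9665
id [19+:13] = (word>>19) & 0x1fff = 2803  ←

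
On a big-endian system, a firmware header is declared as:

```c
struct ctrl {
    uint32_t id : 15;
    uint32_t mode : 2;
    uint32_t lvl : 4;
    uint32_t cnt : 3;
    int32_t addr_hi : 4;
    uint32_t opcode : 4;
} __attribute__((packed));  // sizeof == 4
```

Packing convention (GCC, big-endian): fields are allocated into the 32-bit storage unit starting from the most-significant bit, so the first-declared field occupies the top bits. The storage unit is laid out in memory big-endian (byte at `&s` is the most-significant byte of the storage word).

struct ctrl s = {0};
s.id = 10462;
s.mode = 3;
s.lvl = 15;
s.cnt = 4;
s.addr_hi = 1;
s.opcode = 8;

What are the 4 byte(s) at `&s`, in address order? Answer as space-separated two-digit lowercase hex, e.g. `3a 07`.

51 bd fc 18

[17+:15] id=10462 & 0x7fff = 0x28de; word=0x51bc0000
[15+:2] mode=3 & 0x3 = 0x3; word=0x51bd8000
[11+:4] lvl=15 & 0xf = 0xf; word=0x51bdf800
[8+:3] cnt=4 & 0x7 = 0x4; word=0x51bdfc00
[4+:4] addr_hi=1 & 0xf = 0x1; word=0x51bdfc10
[0+:4] opcode=8 & 0xf = 0x8; word=0x51bdfc18
word = 0x51bdfc18 → big-endian bytes:
  [0]=0x51  [1]=0xbd  [2]=0xfc  [3]=0x18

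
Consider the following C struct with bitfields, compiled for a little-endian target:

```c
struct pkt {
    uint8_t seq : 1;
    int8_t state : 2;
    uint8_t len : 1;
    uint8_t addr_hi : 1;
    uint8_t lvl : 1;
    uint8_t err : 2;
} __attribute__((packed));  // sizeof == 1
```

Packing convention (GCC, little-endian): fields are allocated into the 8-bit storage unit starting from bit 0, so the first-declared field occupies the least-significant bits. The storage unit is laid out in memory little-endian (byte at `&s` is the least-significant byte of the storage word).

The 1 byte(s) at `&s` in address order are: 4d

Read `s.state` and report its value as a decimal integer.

[0]=0x4d (little-endian) → word 0x4d
seq [0+:1] = (word>>0) & 0x1 = 1
state [1+:2] = (word>>1) & 0x3 = 2  ←
len [3+:1] = (word>>3) & 0x1 = 1
addr_hi [4+:1] = (word>>4) & 0x1 = 0
lvl [5+:1] = (word>>5) & 0x1 = 0
err [6+:2] = (word>>6) & 0x3 = 1
state signed 2b, MSB=1: 2 - 4 = -2

-2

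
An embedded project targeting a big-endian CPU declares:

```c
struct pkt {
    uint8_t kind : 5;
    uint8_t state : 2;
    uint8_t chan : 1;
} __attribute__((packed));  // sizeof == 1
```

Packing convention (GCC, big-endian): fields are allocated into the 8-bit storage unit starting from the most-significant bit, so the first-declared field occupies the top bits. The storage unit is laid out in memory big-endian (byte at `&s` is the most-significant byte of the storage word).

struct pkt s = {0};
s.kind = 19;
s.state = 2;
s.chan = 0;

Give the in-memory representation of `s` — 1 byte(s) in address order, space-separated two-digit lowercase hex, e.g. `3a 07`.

kind (5b) val=19 bits=0x13 at bit 3: 0x98
state (2b) val=2 bits=0x2 at bit 1: 0x9c
chan (1b) val=0 bits=0x0 at bit 0: 0x9c
word = 0x9c → big-endian bytes:
  [0]=0x9c

9c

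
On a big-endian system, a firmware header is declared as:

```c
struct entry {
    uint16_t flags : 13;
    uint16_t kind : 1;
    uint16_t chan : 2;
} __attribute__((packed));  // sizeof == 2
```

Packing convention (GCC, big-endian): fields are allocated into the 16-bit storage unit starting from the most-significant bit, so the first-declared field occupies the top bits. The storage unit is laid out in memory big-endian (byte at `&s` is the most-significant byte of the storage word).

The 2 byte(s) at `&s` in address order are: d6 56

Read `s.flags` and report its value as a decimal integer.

6858

[0]=0xd6 [1]=0x56 (big-endian) → word 0xd656
flags:13 @ bit 3 → (0xd656>>3)&0x1fff = 0x1aca  ←
kind:1 @ bit 2 → (0xd656>>2)&0x1 = 0x1
chan:2 @ bit 0 → (0xd656>>0)&0x3 = 0x2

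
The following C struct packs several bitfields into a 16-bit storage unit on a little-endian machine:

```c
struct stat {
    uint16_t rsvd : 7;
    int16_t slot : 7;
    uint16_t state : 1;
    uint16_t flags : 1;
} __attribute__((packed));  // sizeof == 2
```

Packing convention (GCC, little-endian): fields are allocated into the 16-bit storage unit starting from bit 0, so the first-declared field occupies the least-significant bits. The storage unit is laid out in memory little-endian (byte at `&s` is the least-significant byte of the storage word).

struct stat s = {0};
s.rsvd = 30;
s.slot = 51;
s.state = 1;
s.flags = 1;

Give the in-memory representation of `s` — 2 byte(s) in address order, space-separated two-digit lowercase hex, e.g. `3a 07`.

rsvd (7b) val=30 bits=0x1e at bit 0: 0x001e
slot (7b) val=51 bits=0x33 at bit 7: 0x199e
state (1b) val=1 bits=0x1 at bit 14: 0x599e
flags (1b) val=1 bits=0x1 at bit 15: 0xd99e
word = 0xd99e → little-endian bytes:
  [0]=0x9e  [1]=0xd9

9e d9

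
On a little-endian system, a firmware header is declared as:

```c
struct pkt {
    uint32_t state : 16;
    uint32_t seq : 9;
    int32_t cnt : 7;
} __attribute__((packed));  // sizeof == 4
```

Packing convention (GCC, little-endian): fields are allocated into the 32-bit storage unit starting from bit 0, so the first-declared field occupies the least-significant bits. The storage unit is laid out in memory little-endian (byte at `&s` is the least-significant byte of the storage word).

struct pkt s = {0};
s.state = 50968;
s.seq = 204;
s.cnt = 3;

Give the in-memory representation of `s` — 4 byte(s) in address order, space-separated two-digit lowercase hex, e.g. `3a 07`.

18 c7 cc 06

[0+:16] state=50968 & 0xffff = 0xc718; word=0x0000c718
[16+:9] seq=204 & 0x1ff = 0xcc; word=0x00ccc718
[25+:7] cnt=3 & 0x7f = 0x3; word=0x06ccc718
word = 0x06ccc718 → little-endian bytes:
  [0]=0x18  [1]=0xc7  [2]=0xcc  [3]=0x06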